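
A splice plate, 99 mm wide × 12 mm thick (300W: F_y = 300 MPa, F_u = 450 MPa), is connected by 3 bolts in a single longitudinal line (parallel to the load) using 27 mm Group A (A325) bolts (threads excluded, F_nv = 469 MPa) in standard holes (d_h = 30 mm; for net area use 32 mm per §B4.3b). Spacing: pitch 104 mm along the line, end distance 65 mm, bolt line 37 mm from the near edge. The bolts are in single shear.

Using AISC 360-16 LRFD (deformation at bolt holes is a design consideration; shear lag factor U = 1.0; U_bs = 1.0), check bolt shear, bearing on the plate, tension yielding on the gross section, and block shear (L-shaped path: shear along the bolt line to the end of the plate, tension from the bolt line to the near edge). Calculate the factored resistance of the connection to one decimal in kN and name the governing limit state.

320.8 kN (gross-section yield governs)

Bolt shear: A_b = π(27)²/4 = 572.56 mm². φR_n = 0.75 × 469 × 572.56 × 3 × 1 = 604.2 kN.
Bearing (12 mm plate, F_u = 450 MPa): end bolts L_c = 65 − 30/2 = 50, R_n = min(1.2×50×12×450, 2.4×27×12×450) = 324 kN/bolt; interior L_c = 104 − 30 = 74, R_n = 349.92 kN/bolt. φR_n = 0.75 × (1×324 + 2×349.92) = 767.9 kN.
Tension yield (gross): A_g = 99×12 = 1188 mm². φR_n = 0.90 × 300 × 1188 = 320.8 kN.
Block shear: shear path 1×[65+2×104] = 1×273 mm, A_gv = 3276, A_nv = 1×(273 − 2.5×32)×12 = 2316 mm²; tension to near edge: (37 − 0.5×32)×12 = 252 mm². R_n = min(0.6×450×2316, 0.6×300×3276) + 1.0×450×252 = min(625.32, 589.68) + 113.4 = 703.08 kN. φR_n = 0.75 × 703.08 = 527.3 kN.
Governing: min(604.2, 767.9, 320.8, 527.3) = 320.8 kN → gross-section yield.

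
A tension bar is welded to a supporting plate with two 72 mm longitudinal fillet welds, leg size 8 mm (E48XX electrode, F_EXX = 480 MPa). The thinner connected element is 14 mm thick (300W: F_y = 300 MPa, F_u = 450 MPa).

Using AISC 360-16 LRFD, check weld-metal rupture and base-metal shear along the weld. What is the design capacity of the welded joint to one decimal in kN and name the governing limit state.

175.9 kN (weld metal governs)

Weld metal: throat = 0.707×8 = 5.656 mm, L = 2×72 = 144 mm. φR_n = 0.75 × 0.6 × 480 × 5.656 × 144 = 175.9 kN.
Base metal shear (14 mm plate): yield φR_n = 1.0×0.6×300×14×144 = 362.9 kN; rupture φR_n = 0.75×0.6×450×14×144 = 408.2 kN; take 362.9 kN (yield).
Governing: min(175.9, 362.9) = 175.9 kN → weld metal.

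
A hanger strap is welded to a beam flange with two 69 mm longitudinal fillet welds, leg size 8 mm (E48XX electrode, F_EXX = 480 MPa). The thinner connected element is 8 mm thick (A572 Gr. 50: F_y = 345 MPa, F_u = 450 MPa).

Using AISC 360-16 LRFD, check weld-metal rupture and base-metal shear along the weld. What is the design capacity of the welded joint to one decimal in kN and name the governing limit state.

168.6 kN (weld metal governs)

Weld metal: throat = 0.707×8 = 5.656 mm, L = 2×69 = 138 mm. φR_n = 0.75 × 0.6 × 480 × 5.656 × 138 = 168.6 kN.
Base metal shear (8 mm plate): yield φR_n = 1.0×0.6×345×8×138 = 228.5 kN; rupture φR_n = 0.75×0.6×450×8×138 = 223.6 kN; take 223.6 kN (rupture).
Governing: min(168.6, 223.6) = 168.6 kN → weld metal.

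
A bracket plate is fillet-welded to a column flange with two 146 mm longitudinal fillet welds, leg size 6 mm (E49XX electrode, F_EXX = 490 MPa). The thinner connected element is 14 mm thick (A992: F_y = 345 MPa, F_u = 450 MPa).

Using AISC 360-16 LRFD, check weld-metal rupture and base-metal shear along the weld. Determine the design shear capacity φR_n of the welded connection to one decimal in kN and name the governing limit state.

Weld metal: throat = 0.707×6 = 4.242 mm, L = 2×146 = 292 mm. φR_n = 0.75 × 0.6 × 490 × 4.242 × 292 = 273.1 kN.
Base metal shear (14 mm plate): yield φR_n = 1.0×0.6×345×14×292 = 846.2 kN; rupture φR_n = 0.75×0.6×450×14×292 = 827.8 kN; take 827.8 kN (rupture).
Governing: min(273.1, 827.8) = 273.1 kN → weld metal.

273.1 kN (weld metal governs)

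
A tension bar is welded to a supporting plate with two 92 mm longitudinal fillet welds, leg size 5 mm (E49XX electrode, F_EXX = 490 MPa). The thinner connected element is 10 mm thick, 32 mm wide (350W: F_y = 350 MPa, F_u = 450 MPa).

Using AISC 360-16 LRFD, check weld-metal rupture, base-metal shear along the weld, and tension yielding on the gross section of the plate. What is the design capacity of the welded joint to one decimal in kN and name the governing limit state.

100.8 kN (gross-section yield governs)

Weld metal: throat = 0.707×5 = 3.535 mm, L = 2×92 = 184 mm. φR_n = 0.75 × 0.6 × 490 × 3.535 × 184 = 143.4 kN.
Base metal shear (10 mm plate): yield φR_n = 1.0×0.6×350×10×184 = 386.4 kN; rupture φR_n = 0.75×0.6×450×10×184 = 372.6 kN; take 372.6 kN (rupture).
Tension yield (gross): A_g = 32×10 = 320 mm². φR_n = 0.90 × 350 × 320 = 100.8 kN.
Governing: min(143.4, 372.6, 100.8) = 100.8 kN → gross-section yield.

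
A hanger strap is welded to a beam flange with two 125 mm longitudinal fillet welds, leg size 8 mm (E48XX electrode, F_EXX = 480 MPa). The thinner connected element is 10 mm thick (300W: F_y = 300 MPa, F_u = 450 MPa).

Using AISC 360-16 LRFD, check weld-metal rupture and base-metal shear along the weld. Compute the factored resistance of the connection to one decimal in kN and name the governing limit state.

Weld metal: throat = 0.707×8 = 5.656 mm, L = 2×125 = 250 mm. φR_n = 0.75 × 0.6 × 480 × 5.656 × 250 = 305.4 kN.
Base metal shear (10 mm plate): yield φR_n = 1.0×0.6×300×10×250 = 450.0 kN; rupture φR_n = 0.75×0.6×450×10×250 = 506.3 kN; take 450.0 kN (yield).
Governing: min(305.4, 450.0) = 305.4 kN → weld metal.

305.4 kN (weld metal governs)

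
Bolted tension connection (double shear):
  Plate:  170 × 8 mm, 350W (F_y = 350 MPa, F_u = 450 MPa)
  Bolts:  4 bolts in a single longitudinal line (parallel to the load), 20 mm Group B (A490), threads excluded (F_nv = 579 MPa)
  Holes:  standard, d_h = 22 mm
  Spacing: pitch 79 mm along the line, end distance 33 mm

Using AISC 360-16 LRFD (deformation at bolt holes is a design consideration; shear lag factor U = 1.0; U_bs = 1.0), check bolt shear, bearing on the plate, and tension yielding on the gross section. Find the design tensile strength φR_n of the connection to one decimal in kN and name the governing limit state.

Bolt shear: A_b = π(20)²/4 = 314.16 mm². φR_n = 0.75 × 579 × 314.16 × 4 × 2 = 1091.4 kN.
Bearing (8 mm plate, F_u = 450 MPa): end bolts L_c = 33 − 22/2 = 22, R_n = min(1.2×22×8×450, 2.4×20×8×450) = 95.04 kN/bolt; interior L_c = 79 − 22 = 57, R_n = 172.8 kN/bolt. φR_n = 0.75 × (1×95.04 + 3×172.8) = 460.1 kN.
Tension yield (gross): A_g = 170×8 = 1360 mm². φR_n = 0.90 × 350 × 1360 = 428.4 kN.
Governing: min(1091.4, 460.1, 428.4) = 428.4 kN → gross-section yield.

428.4 kN (gross-section yield governs)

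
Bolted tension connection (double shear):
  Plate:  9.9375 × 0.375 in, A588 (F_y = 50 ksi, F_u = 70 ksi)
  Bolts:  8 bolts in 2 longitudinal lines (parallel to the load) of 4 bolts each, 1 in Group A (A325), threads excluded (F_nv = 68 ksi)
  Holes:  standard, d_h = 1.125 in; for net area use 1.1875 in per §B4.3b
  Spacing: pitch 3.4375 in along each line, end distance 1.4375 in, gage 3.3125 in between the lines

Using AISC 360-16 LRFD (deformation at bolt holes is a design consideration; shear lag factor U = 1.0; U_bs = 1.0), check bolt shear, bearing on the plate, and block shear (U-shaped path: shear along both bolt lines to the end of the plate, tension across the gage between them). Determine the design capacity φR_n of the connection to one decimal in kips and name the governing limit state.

221.2 kips (block shear governs)

Bolt shear: A_b = π(1)²/4 = 0.7854 in². φR_n = 0.75 × 68 × 0.7854 × 8 × 2 = 640.9 kips.
Bearing (0.375 in plate, F_u = 70 ksi): end bolts L_c = 1.4375 − 1.125/2 = 0.875, R_n = min(1.2×0.875×0.375×70, 2.4×1×0.375×70) = 27.563 kips/bolt; interior L_c = 3.4375 − 1.125 = 2.3125, R_n = 63 kips/bolt. φR_n = 0.75 × (2×27.563 + 6×63) = 324.8 kips.
Block shear: shear path 2×[1.4375+3×3.4375] = 2×11.75 in, A_gv = 8.8125, A_nv = 2×(11.75 − 3.5×1.1875)×0.375 = 5.6953 in²; tension across gage: (3.3125 − 1×1.1875)×0.375 = 0.79688 in². R_n = min(0.6×70×5.6953, 0.6×50×8.8125) + 1.0×70×0.79688 = min(239.2, 264.38) + 55.782 = 294.98 kips. φR_n = 0.75 × 294.98 = 221.2 kips.
Governing: min(640.9, 324.8, 221.2) = 221.2 kips → block shear.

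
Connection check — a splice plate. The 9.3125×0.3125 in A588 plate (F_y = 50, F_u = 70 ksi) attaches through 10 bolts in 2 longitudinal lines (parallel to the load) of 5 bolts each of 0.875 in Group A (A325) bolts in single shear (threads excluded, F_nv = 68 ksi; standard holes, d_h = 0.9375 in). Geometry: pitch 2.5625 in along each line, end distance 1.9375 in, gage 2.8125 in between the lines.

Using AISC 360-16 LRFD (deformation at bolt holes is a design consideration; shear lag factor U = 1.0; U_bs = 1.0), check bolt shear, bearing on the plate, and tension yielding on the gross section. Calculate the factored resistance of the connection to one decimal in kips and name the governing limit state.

131.0 kips (gross-section yield governs)

Bolt shear: A_b = π(0.875)²/4 = 0.60132 in². φR_n = 0.75 × 68 × 0.60132 × 10 × 1 = 306.7 kips.
Bearing (0.3125 in plate, F_u = 70 ksi): end bolts L_c = 1.9375 − 0.9375/2 = 1.46875, R_n = min(1.2×1.46875×0.3125×70, 2.4×0.875×0.3125×70) = 38.555 kips/bolt; interior L_c = 2.5625 − 0.9375 = 1.625, R_n = 42.656 kips/bolt. φR_n = 0.75 × (2×38.555 + 8×42.656) = 313.8 kips.
Tension yield (gross): A_g = 9.3125×0.3125 = 2.9102 in². φR_n = 0.90 × 50 × 2.9102 = 131.0 kips.
Governing: min(306.7, 313.8, 131.0) = 131.0 kips → gross-section yield.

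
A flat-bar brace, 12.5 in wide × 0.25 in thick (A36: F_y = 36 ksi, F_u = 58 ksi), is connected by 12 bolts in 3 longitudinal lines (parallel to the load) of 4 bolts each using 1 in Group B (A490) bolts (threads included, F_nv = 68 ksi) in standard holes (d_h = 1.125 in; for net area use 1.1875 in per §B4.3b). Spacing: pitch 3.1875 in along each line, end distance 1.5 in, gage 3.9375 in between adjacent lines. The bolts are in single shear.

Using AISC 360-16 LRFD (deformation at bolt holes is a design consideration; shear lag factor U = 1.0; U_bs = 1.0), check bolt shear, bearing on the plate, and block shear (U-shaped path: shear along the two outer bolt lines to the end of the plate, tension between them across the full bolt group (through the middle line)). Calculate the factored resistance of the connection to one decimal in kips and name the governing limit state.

Bolt shear: A_b = π(1)²/4 = 0.7854 in². φR_n = 0.75 × 68 × 0.7854 × 12 × 1 = 480.7 kips.
Bearing (0.25 in plate, F_u = 58 ksi): end bolts L_c = 1.5 − 1.125/2 = 0.9375, R_n = min(1.2×0.9375×0.25×58, 2.4×1×0.25×58) = 16.313 kips/bolt; interior L_c = 3.1875 − 1.125 = 2.0625, R_n = 34.8 kips/bolt. φR_n = 0.75 × (3×16.313 + 9×34.8) = 271.6 kips.
Block shear: shear path 2×[1.5+3×3.1875] = 2×11.0625 in, A_gv = 5.5313, A_nv = 2×(11.0625 − 3.5×1.1875)×0.25 = 3.4531 in²; tension across gage: (7.875 − 2×1.1875)×0.25 = 1.375 in². R_n = min(0.6×58×3.4531, 0.6×36×5.5313) + 1.0×58×1.375 = min(120.17, 119.48) + 79.75 = 199.23 kips. φR_n = 0.75 × 199.23 = 149.4 kips.
Governing: min(480.7, 271.6, 149.4) = 149.4 kips → block shear.

149.4 kips (block shear governs)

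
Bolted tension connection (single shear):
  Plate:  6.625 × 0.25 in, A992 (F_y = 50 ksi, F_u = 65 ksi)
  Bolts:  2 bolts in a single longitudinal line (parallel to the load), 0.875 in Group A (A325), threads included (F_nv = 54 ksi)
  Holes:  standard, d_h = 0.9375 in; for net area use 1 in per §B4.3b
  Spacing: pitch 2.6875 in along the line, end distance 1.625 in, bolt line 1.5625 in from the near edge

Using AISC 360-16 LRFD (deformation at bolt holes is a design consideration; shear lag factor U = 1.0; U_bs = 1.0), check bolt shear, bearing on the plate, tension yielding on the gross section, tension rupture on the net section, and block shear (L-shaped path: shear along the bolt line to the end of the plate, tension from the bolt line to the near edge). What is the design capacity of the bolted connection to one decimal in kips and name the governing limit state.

Bolt shear: A_b = π(0.875)²/4 = 0.60132 in². φR_n = 0.75 × 54 × 0.60132 × 2 × 1 = 48.7 kips.
Bearing (0.25 in plate, F_u = 65 ksi): end bolts L_c = 1.625 − 0.9375/2 = 1.15625, R_n = min(1.2×1.15625×0.25×65, 2.4×0.875×0.25×65) = 22.547 kips/bolt; interior L_c = 2.6875 − 0.9375 = 1.75, R_n = 34.125 kips/bolt. φR_n = 0.75 × (1×22.547 + 1×34.125) = 42.5 kips.
Tension yield (gross): A_g = 6.625×0.25 = 1.6563 in². φR_n = 0.90 × 50 × 1.6563 = 74.5 kips.
Tension rupture (net): A_n = (6.625 − 1×1)×0.25 = 1.4063 in² (U = 1.0, A_e = A_n). φR_n = 0.75 × 65 × 1.4063 = 68.6 kips.
Block shear: shear path 1×[1.625+1×2.6875] = 1×4.3125 in, A_gv = 1.0781, A_nv = 1×(4.3125 − 1.5×1)×0.25 = 0.70313 in²; tension to near edge: (1.5625 − 0.5×1)×0.25 = 0.26563 in². R_n = min(0.6×65×0.70313, 0.6×50×1.0781) + 1.0×65×0.26563 = min(27.422, 32.343) + 17.266 = 44.688 kips. φR_n = 0.75 × 44.688 = 33.5 kips.
Governing: min(48.7, 42.5, 74.5, 68.6, 33.5) = 33.5 kips → block shear.

33.5 kips (block shear governs)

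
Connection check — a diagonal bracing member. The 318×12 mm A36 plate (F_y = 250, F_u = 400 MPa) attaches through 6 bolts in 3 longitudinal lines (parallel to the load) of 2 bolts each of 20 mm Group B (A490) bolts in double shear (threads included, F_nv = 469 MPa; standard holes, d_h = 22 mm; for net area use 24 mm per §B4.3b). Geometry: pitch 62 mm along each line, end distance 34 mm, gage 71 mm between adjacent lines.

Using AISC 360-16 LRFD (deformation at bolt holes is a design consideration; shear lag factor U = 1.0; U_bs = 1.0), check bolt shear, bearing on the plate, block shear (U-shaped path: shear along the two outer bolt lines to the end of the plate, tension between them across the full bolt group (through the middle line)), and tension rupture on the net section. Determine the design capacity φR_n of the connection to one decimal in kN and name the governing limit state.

597.6 kN (block shear governs)

Bolt shear: A_b = π(20)²/4 = 314.16 mm². φR_n = 0.75 × 469 × 314.16 × 6 × 2 = 1326.1 kN.
Bearing (12 mm plate, F_u = 400 MPa): end bolts L_c = 34 − 22/2 = 23, R_n = min(1.2×23×12×400, 2.4×20×12×400) = 132.48 kN/bolt; interior L_c = 62 − 22 = 40, R_n = 230.4 kN/bolt. φR_n = 0.75 × (3×132.48 + 3×230.4) = 816.5 kN.
Block shear: shear path 2×[34+1×62] = 2×96 mm, A_gv = 2304, A_nv = 2×(96 − 1.5×24)×12 = 1440 mm²; tension across gage: (142 − 2×24)×12 = 1128 mm². R_n = min(0.6×400×1440, 0.6×250×2304) + 1.0×400×1128 = min(345.6, 345.6) + 451.2 = 796.8 kN. φR_n = 0.75 × 796.8 = 597.6 kN.
Tension rupture (net): A_n = (318 − 3×24)×12 = 2952 mm² (U = 1.0, A_e = A_n). φR_n = 0.75 × 400 × 2952 = 885.6 kN.
Governing: min(1326.1, 816.5, 597.6, 885.6) = 597.6 kN → block shear.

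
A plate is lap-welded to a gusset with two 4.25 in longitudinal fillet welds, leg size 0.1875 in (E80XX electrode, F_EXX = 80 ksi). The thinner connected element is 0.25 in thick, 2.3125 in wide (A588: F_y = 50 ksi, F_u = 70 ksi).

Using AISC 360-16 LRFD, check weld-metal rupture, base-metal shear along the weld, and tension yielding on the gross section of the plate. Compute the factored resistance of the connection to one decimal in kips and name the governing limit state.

26.0 kips (gross-section yield governs)

Weld metal: throat = 0.707×0.1875 = 0.13256 in, L = 2×4.25 = 8.5 in. φR_n = 0.75 × 0.6 × 80 × 0.13256 × 8.5 = 40.6 kips.
Base metal shear (0.25 in plate): yield φR_n = 1.0×0.6×50×0.25×8.5 = 63.8 kips; rupture φR_n = 0.75×0.6×70×0.25×8.5 = 66.9 kips; take 63.8 kips (yield).
Tension yield (gross): A_g = 2.3125×0.25 = 0.57813 in². φR_n = 0.90 × 50 × 0.57813 = 26.0 kips.
Governing: min(40.6, 63.8, 26.0) = 26.0 kips → gross-section yield.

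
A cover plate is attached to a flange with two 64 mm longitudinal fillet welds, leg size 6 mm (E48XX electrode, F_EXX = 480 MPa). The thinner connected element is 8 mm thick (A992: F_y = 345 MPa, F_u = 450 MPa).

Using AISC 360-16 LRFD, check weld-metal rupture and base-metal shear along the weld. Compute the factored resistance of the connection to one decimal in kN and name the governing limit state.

117.3 kN (weld metal governs)

Weld metal: throat = 0.707×6 = 4.242 mm, L = 2×64 = 128 mm. φR_n = 0.75 × 0.6 × 480 × 4.242 × 128 = 117.3 kN.
Base metal shear (8 mm plate): yield φR_n = 1.0×0.6×345×8×128 = 212.0 kN; rupture φR_n = 0.75×0.6×450×8×128 = 207.4 kN; take 207.4 kN (rupture).
Governing: min(117.3, 207.4) = 117.3 kN → weld metal.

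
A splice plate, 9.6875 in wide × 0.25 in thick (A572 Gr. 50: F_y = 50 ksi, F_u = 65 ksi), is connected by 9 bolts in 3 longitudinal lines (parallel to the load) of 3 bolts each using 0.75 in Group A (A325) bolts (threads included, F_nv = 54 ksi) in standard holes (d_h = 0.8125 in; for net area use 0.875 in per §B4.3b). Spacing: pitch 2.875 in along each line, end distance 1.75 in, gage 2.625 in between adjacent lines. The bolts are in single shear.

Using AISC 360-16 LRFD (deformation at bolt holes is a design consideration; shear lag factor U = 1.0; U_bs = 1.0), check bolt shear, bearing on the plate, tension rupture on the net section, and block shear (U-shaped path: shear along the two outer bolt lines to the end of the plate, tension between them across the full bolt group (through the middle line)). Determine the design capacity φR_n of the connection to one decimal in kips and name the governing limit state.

Bolt shear: A_b = π(0.75)²/4 = 0.44179 in². φR_n = 0.75 × 54 × 0.44179 × 9 × 1 = 161.0 kips.
Bearing (0.25 in plate, F_u = 65 ksi): end bolts L_c = 1.75 − 0.8125/2 = 1.34375, R_n = min(1.2×1.34375×0.25×65, 2.4×0.75×0.25×65) = 26.203 kips/bolt; interior L_c = 2.875 − 0.8125 = 2.0625, R_n = 29.25 kips/bolt. φR_n = 0.75 × (3×26.203 + 6×29.25) = 190.6 kips.
Tension rupture (net): A_n = (9.6875 − 3×0.875)×0.25 = 1.7656 in² (U = 1.0, A_e = A_n). φR_n = 0.75 × 65 × 1.7656 = 86.1 kips.
Block shear: shear path 2×[1.75+2×2.875] = 2×7.5 in, A_gv = 3.75, A_nv = 2×(7.5 − 2.5×0.875)×0.25 = 2.6563 in²; tension across gage: (5.25 − 2×0.875)×0.25 = 0.875 in². R_n = min(0.6×65×2.6563, 0.6×50×3.75) + 1.0×65×0.875 = min(103.6, 112.5) + 56.875 = 160.48 kips. φR_n = 0.75 × 160.48 = 120.4 kips.
Governing: min(161.0, 190.6, 86.1, 120.4) = 86.1 kips → net-section rupture.

86.1 kips (net-section rupture governs)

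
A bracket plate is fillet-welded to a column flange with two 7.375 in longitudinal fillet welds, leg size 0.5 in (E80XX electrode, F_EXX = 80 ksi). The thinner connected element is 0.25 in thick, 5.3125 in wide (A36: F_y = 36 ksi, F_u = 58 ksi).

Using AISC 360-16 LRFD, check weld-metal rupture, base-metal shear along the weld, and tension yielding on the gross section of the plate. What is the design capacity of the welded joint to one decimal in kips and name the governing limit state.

43.0 kips (gross-section yield governs)

Weld metal: throat = 0.707×0.5 = 0.3535 in, L = 2×7.375 = 14.75 in. φR_n = 0.75 × 0.6 × 80 × 0.3535 × 14.75 = 187.7 kips.
Base metal shear (0.25 in plate): yield φR_n = 1.0×0.6×36×0.25×14.75 = 79.7 kips; rupture φR_n = 0.75×0.6×58×0.25×14.75 = 96.2 kips; take 79.7 kips (yield).
Tension yield (gross): A_g = 5.3125×0.25 = 1.3281 in². φR_n = 0.90 × 36 × 1.3281 = 43.0 kips.
Governing: min(187.7, 79.7, 43.0) = 43.0 kips → gross-section yield.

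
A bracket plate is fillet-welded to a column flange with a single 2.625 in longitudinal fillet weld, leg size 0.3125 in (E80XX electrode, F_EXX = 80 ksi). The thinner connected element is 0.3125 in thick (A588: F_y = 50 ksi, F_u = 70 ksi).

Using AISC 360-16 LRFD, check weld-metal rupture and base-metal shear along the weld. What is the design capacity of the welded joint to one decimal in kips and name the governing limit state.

20.9 kips (weld metal governs)

Weld metal: throat = 0.707×0.3125 = 0.22094 in, L = 2.625 in. φR_n = 0.75 × 0.6 × 80 × 0.22094 × 2.625 = 20.9 kips.
Base metal shear (0.3125 in plate): yield φR_n = 1.0×0.6×50×0.3125×2.625 = 24.6 kips; rupture φR_n = 0.75×0.6×70×0.3125×2.625 = 25.8 kips; take 24.6 kips (yield).
Governing: min(20.9, 24.6) = 20.9 kips → weld metal.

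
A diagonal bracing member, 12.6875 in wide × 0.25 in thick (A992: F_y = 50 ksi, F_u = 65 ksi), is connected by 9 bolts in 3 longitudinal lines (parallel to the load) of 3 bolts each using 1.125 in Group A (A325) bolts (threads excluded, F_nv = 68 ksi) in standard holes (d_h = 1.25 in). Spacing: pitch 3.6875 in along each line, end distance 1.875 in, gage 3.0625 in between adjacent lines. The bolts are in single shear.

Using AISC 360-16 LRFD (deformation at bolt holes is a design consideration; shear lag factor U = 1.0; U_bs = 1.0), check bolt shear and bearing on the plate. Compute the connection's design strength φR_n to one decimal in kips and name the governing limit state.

Bolt shear: A_b = π(1.125)²/4 = 0.99402 in². φR_n = 0.75 × 68 × 0.99402 × 9 × 1 = 456.3 kips.
Bearing (0.25 in plate, F_u = 65 ksi): end bolts L_c = 1.875 − 1.25/2 = 1.25, R_n = min(1.2×1.25×0.25×65, 2.4×1.125×0.25×65) = 24.375 kips/bolt; interior L_c = 3.6875 − 1.25 = 2.4375, R_n = 43.875 kips/bolt. φR_n = 0.75 × (3×24.375 + 6×43.875) = 252.3 kips.
Governing: min(456.3, 252.3) = 252.3 kips → bearing.

252.3 kips (bearing governs)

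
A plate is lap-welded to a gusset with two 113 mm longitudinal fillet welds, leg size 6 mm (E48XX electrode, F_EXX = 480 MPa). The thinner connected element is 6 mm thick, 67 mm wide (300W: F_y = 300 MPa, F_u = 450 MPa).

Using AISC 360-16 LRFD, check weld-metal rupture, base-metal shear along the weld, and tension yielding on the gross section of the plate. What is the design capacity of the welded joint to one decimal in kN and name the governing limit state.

108.5 kN (gross-section yield governs)

Weld metal: throat = 0.707×6 = 4.242 mm, L = 2×113 = 226 mm. φR_n = 0.75 × 0.6 × 480 × 4.242 × 226 = 207.1 kN.
Base metal shear (6 mm plate): yield φR_n = 1.0×0.6×300×6×226 = 244.1 kN; rupture φR_n = 0.75×0.6×450×6×226 = 274.6 kN; take 244.1 kN (yield).
Tension yield (gross): A_g = 67×6 = 402 mm². φR_n = 0.90 × 300 × 402 = 108.5 kN.
Governing: min(207.1, 244.1, 108.5) = 108.5 kN → gross-section yield.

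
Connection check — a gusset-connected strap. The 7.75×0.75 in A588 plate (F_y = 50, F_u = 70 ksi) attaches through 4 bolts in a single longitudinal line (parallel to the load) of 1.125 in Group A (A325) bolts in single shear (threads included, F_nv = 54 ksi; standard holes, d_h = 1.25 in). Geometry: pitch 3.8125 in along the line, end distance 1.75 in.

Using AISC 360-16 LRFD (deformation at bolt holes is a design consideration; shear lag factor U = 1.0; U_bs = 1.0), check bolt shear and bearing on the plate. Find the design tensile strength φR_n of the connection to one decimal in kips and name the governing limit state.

Bolt shear: A_b = π(1.125)²/4 = 0.99402 in². φR_n = 0.75 × 54 × 0.99402 × 4 × 1 = 161.0 kips.
Bearing (0.75 in plate, F_u = 70 ksi): end bolts L_c = 1.75 − 1.25/2 = 1.125, R_n = min(1.2×1.125×0.75×70, 2.4×1.125×0.75×70) = 70.875 kips/bolt; interior L_c = 3.8125 − 1.25 = 2.5625, R_n = 141.75 kips/bolt. φR_n = 0.75 × (1×70.875 + 3×141.75) = 372.1 kips.
Governing: min(161.0, 372.1) = 161.0 kips → bolt shear.

161.0 kips (bolt shear governs)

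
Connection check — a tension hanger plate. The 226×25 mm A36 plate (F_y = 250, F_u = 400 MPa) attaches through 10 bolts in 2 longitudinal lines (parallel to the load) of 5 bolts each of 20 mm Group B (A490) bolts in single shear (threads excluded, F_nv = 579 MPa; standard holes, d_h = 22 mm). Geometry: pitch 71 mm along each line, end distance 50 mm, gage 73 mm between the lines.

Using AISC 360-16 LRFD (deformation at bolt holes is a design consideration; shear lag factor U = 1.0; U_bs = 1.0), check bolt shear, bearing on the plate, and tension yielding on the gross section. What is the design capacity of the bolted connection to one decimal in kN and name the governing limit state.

1271.3 kN (gross-section yield governs)

Bolt shear: A_b = π(20)²/4 = 314.16 mm². φR_n = 0.75 × 579 × 314.16 × 10 × 1 = 1364.2 kN.
Bearing (25 mm plate, F_u = 400 MPa): end bolts L_c = 50 − 22/2 = 39, R_n = min(1.2×39×25×400, 2.4×20×25×400) = 468 kN/bolt; interior L_c = 71 − 22 = 49, R_n = 480 kN/bolt. φR_n = 0.75 × (2×468 + 8×480) = 3582.0 kN.
Tension yield (gross): A_g = 226×25 = 5650 mm². φR_n = 0.90 × 250 × 5650 = 1271.3 kN.
Governing: min(1364.2, 3582.0, 1271.3) = 1271.3 kN → gross-section yield.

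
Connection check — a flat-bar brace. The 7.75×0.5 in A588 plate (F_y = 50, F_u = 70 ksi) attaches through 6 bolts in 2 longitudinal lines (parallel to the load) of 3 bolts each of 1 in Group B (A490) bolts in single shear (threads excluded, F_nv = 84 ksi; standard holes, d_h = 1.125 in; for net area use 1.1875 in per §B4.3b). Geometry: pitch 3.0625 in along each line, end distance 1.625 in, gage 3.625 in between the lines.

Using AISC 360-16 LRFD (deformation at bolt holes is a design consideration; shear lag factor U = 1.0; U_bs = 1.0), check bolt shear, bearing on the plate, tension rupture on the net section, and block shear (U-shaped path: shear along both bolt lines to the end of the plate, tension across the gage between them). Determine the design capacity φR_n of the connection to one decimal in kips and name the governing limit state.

Bolt shear: A_b = π(1)²/4 = 0.7854 in². φR_n = 0.75 × 84 × 0.7854 × 6 × 1 = 296.9 kips.
Bearing (0.5 in plate, F_u = 70 ksi): end bolts L_c = 1.625 − 1.125/2 = 1.0625, R_n = min(1.2×1.0625×0.5×70, 2.4×1×0.5×70) = 44.625 kips/bolt; interior L_c = 3.0625 − 1.125 = 1.9375, R_n = 81.375 kips/bolt. φR_n = 0.75 × (2×44.625 + 4×81.375) = 311.1 kips.
Tension rupture (net): A_n = (7.75 − 2×1.1875)×0.5 = 2.6875 in² (U = 1.0, A_e = A_n). φR_n = 0.75 × 70 × 2.6875 = 141.1 kips.
Block shear: shear path 2×[1.625+2×3.0625] = 2×7.75 in, A_gv = 7.75, A_nv = 2×(7.75 − 2.5×1.1875)×0.5 = 4.7813 in²; tension across gage: (3.625 − 1×1.1875)×0.5 = 1.2188 in². R_n = min(0.6×70×4.7813, 0.6×50×7.75) + 1.0×70×1.2188 = min(200.81, 232.5) + 85.316 = 286.13 kips. φR_n = 0.75 × 286.13 = 214.6 kips.
Governing: min(296.9, 311.1, 141.1, 214.6) = 141.1 kips → net-section rupture.

141.1 kips (net-section rupture governs)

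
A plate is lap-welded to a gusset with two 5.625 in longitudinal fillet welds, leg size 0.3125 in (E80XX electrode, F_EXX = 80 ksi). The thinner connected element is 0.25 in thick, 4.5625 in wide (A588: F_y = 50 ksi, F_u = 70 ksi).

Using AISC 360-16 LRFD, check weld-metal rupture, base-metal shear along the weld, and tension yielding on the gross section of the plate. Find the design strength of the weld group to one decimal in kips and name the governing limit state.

Weld metal: throat = 0.707×0.3125 = 0.22094 in, L = 2×5.625 = 11.25 in. φR_n = 0.75 × 0.6 × 80 × 0.22094 × 11.25 = 89.5 kips.
Base metal shear (0.25 in plate): yield φR_n = 1.0×0.6×50×0.25×11.25 = 84.4 kips; rupture φR_n = 0.75×0.6×70×0.25×11.25 = 88.6 kips; take 84.4 kips (yield).
Tension yield (gross): A_g = 4.5625×0.25 = 1.1406 in². φR_n = 0.90 × 50 × 1.1406 = 51.3 kips.
Governing: min(89.5, 84.4, 51.3) = 51.3 kips → gross-section yield.

51.3 kips (gross-section yield governs)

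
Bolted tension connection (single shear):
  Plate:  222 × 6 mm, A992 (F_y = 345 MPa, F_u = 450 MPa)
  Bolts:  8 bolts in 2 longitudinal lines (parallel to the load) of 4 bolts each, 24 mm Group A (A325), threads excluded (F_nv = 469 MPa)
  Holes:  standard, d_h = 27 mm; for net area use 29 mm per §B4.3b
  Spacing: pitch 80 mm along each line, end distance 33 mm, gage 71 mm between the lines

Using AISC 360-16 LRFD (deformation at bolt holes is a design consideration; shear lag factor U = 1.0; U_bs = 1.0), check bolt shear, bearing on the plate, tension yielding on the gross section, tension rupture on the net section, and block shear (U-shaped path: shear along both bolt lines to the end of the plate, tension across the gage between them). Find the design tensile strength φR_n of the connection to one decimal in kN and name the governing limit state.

Bolt shear: A_b = π(24)²/4 = 452.39 mm². φR_n = 0.75 × 469 × 452.39 × 8 × 1 = 1273.0 kN.
Bearing (6 mm plate, F_u = 450 MPa): end bolts L_c = 33 − 27/2 = 19.5, R_n = min(1.2×19.5×6×450, 2.4×24×6×450) = 63.18 kN/bolt; interior L_c = 80 − 27 = 53, R_n = 155.52 kN/bolt. φR_n = 0.75 × (2×63.18 + 6×155.52) = 794.6 kN.
Tension yield (gross): A_g = 222×6 = 1332 mm². φR_n = 0.90 × 345 × 1332 = 413.6 kN.
Tension rupture (net): A_n = (222 − 2×29)×6 = 984 mm² (U = 1.0, A_e = A_n). φR_n = 0.75 × 450 × 984 = 332.1 kN.
Block shear: shear path 2×[33+3×80] = 2×273 mm, A_gv = 3276, A_nv = 2×(273 − 3.5×29)×6 = 2058 mm²; tension across gage: (71 − 1×29)×6 = 252 mm². R_n = min(0.6×450×2058, 0.6×345×3276) + 1.0×450×252 = min(555.66, 678.13) + 113.4 = 669.06 kN. φR_n = 0.75 × 669.06 = 501.8 kN.
Governing: min(1273.0, 794.6, 413.6, 332.1, 501.8) = 332.1 kN → net-section rupture.

332.1 kN (net-section rupture governs)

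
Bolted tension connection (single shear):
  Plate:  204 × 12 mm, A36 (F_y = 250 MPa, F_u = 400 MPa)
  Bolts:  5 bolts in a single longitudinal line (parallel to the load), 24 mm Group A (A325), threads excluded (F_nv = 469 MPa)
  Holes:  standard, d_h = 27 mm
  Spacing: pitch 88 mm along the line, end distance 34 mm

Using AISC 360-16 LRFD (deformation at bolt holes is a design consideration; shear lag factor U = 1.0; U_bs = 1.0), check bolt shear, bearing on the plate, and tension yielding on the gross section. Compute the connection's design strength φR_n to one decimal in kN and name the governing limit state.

550.8 kN (gross-section yield governs)

Bolt shear: A_b = π(24)²/4 = 452.39 mm². φR_n = 0.75 × 469 × 452.39 × 5 × 1 = 795.6 kN.
Bearing (12 mm plate, F_u = 400 MPa): end bolts L_c = 34 − 27/2 = 20.5, R_n = min(1.2×20.5×12×400, 2.4×24×12×400) = 118.08 kN/bolt; interior L_c = 88 − 27 = 61, R_n = 276.48 kN/bolt. φR_n = 0.75 × (1×118.08 + 4×276.48) = 918.0 kN.
Tension yield (gross): A_g = 204×12 = 2448 mm². φR_n = 0.90 × 250 × 2448 = 550.8 kN.
Governing: min(795.6, 918.0, 550.8) = 550.8 kN → gross-section yield.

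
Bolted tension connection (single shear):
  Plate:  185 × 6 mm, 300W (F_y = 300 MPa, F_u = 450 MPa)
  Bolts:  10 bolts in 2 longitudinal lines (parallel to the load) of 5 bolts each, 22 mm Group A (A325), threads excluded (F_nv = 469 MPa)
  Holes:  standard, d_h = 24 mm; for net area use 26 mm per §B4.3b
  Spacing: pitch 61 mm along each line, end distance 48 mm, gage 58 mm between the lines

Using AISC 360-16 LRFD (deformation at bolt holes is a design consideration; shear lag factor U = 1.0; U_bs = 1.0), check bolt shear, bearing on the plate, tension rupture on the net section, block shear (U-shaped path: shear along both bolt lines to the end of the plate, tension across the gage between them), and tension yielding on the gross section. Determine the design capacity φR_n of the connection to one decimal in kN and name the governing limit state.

269.3 kN (net-section rupture governs)

Bolt shear: A_b = π(22)²/4 = 380.13 mm². φR_n = 0.75 × 469 × 380.13 × 10 × 1 = 1337.1 kN.
Bearing (6 mm plate, F_u = 450 MPa): end bolts L_c = 48 − 24/2 = 36, R_n = min(1.2×36×6×450, 2.4×22×6×450) = 116.64 kN/bolt; interior L_c = 61 − 24 = 37, R_n = 119.88 kN/bolt. φR_n = 0.75 × (2×116.64 + 8×119.88) = 894.2 kN.
Tension rupture (net): A_n = (185 − 2×26)×6 = 798 mm² (U = 1.0, A_e = A_n). φR_n = 0.75 × 450 × 798 = 269.3 kN.
Block shear: shear path 2×[48+4×61] = 2×292 mm, A_gv = 3504, A_nv = 2×(292 − 4.5×26)×6 = 2100 mm²; tension across gage: (58 − 1×26)×6 = 192 mm². R_n = min(0.6×450×2100, 0.6×300×3504) + 1.0×450×192 = min(567, 630.72) + 86.4 = 653.4 kN. φR_n = 0.75 × 653.4 = 490.1 kN.
Tension yield (gross): A_g = 185×6 = 1110 mm². φR_n = 0.90 × 300 × 1110 = 299.7 kN.
Governing: min(1337.1, 894.2, 269.3, 490.1, 299.7) = 269.3 kN → net-section rupture.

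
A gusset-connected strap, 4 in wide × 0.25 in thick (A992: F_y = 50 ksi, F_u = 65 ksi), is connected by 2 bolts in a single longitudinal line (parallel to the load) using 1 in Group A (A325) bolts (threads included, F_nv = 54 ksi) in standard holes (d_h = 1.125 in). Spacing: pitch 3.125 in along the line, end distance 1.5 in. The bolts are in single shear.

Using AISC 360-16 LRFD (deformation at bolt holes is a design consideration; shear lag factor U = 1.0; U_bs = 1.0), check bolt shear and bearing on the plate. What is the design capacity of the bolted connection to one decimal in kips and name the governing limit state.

43.0 kips (bearing governs)

Bolt shear: A_b = π(1)²/4 = 0.7854 in². φR_n = 0.75 × 54 × 0.7854 × 2 × 1 = 63.6 kips.
Bearing (0.25 in plate, F_u = 65 ksi): end bolts L_c = 1.5 − 1.125/2 = 0.9375, R_n = min(1.2×0.9375×0.25×65, 2.4×1×0.25×65) = 18.281 kips/bolt; interior L_c = 3.125 − 1.125 = 2, R_n = 39 kips/bolt. φR_n = 0.75 × (1×18.281 + 1×39) = 43.0 kips.
Governing: min(63.6, 43.0) = 43.0 kips → bearing.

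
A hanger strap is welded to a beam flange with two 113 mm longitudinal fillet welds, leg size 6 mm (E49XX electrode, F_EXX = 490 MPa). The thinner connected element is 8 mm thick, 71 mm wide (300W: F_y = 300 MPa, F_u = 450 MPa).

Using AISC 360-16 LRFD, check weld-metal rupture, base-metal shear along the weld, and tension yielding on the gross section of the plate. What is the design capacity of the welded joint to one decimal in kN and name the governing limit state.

Weld metal: throat = 0.707×6 = 4.242 mm, L = 2×113 = 226 mm. φR_n = 0.75 × 0.6 × 490 × 4.242 × 226 = 211.4 kN.
Base metal shear (8 mm plate): yield φR_n = 1.0×0.6×300×8×226 = 325.4 kN; rupture φR_n = 0.75×0.6×450×8×226 = 366.1 kN; take 325.4 kN (yield).
Tension yield (gross): A_g = 71×8 = 568 mm². φR_n = 0.90 × 300 × 568 = 153.4 kN.
Governing: min(211.4, 325.4, 153.4) = 153.4 kN → gross-section yield.

153.4 kN (gross-section yield governs)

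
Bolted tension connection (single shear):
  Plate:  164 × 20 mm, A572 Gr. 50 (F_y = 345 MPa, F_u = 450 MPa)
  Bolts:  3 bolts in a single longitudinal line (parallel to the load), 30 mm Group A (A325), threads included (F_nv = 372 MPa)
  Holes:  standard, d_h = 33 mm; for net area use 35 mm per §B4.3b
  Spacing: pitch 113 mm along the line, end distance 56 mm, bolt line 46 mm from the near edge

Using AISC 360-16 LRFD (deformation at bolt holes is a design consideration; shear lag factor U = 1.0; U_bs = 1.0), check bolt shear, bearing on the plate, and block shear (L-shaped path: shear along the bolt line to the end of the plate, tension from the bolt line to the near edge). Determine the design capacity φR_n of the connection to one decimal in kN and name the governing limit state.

Bolt shear: A_b = π(30)²/4 = 706.86 mm². φR_n = 0.75 × 372 × 706.86 × 3 × 1 = 591.6 kN.
Bearing (20 mm plate, F_u = 450 MPa): end bolts L_c = 56 − 33/2 = 39.5, R_n = min(1.2×39.5×20×450, 2.4×30×20×450) = 426.6 kN/bolt; interior L_c = 113 − 33 = 80, R_n = 648 kN/bolt. φR_n = 0.75 × (1×426.6 + 2×648) = 1292.0 kN.
Block shear: shear path 1×[56+2×113] = 1×282 mm, A_gv = 5640, A_nv = 1×(282 − 2.5×35)×20 = 3890 mm²; tension to near edge: (46 − 0.5×35)×20 = 570 mm². R_n = min(0.6×450×3890, 0.6×345×5640) + 1.0×450×570 = min(1050.3, 1167.5) + 256.5 = 1306.8 kN. φR_n = 0.75 × 1306.8 = 980.1 kN.
Governing: min(591.6, 1292.0, 980.1) = 591.6 kN → bolt shear.

591.6 kN (bolt shear governs)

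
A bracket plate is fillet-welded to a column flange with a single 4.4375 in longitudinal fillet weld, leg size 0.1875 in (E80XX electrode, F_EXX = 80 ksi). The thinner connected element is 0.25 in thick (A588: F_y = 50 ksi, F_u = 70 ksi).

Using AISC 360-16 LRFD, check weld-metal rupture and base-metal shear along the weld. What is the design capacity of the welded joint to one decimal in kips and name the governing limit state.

Weld metal: throat = 0.707×0.1875 = 0.13256 in, L = 4.4375 in. φR_n = 0.75 × 0.6 × 80 × 0.13256 × 4.4375 = 21.2 kips.
Base metal shear (0.25 in plate): yield φR_n = 1.0×0.6×50×0.25×4.4375 = 33.3 kips; rupture φR_n = 0.75×0.6×70×0.25×4.4375 = 34.9 kips; take 33.3 kips (yield).
Governing: min(21.2, 33.3) = 21.2 kips → weld metal.

21.2 kips (weld metal governs)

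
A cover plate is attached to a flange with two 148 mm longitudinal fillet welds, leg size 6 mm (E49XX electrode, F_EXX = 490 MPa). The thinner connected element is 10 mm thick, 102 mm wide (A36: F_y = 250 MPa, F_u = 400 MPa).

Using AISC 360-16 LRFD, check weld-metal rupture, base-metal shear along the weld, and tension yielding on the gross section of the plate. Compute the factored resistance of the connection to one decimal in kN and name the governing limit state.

229.5 kN (gross-section yield governs)

Weld metal: throat = 0.707×6 = 4.242 mm, L = 2×148 = 296 mm. φR_n = 0.75 × 0.6 × 490 × 4.242 × 296 = 276.9 kN.
Base metal shear (10 mm plate): yield φR_n = 1.0×0.6×250×10×296 = 444.0 kN; rupture φR_n = 0.75×0.6×400×10×296 = 532.8 kN; take 444.0 kN (yield).
Tension yield (gross): A_g = 102×10 = 1020 mm². φR_n = 0.90 × 250 × 1020 = 229.5 kN.
Governing: min(276.9, 444.0, 229.5) = 229.5 kN → gross-section yield.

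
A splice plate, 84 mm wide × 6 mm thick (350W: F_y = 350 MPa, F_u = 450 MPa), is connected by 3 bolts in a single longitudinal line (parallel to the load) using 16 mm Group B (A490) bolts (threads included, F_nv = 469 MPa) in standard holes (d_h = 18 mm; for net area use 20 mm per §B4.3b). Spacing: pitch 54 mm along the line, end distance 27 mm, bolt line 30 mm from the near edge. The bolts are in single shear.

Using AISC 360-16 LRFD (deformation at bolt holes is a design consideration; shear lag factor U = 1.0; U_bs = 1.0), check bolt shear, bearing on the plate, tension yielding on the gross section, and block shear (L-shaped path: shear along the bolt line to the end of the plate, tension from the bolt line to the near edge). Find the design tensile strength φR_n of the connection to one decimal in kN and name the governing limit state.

143.8 kN (block shear governs)

Bolt shear: A_b = π(16)²/4 = 201.06 mm². φR_n = 0.75 × 469 × 201.06 × 3 × 1 = 212.2 kN.
Bearing (6 mm plate, F_u = 450 MPa): end bolts L_c = 27 − 18/2 = 18, R_n = min(1.2×18×6×450, 2.4×16×6×450) = 58.32 kN/bolt; interior L_c = 54 − 18 = 36, R_n = 103.68 kN/bolt. φR_n = 0.75 × (1×58.32 + 2×103.68) = 199.3 kN.
Tension yield (gross): A_g = 84×6 = 504 mm². φR_n = 0.90 × 350 × 504 = 158.8 kN.
Block shear: shear path 1×[27+2×54] = 1×135 mm, A_gv = 810, A_nv = 1×(135 − 2.5×20)×6 = 510 mm²; tension to near edge: (30 − 0.5×20)×6 = 120 mm². R_n = min(0.6×450×510, 0.6×350×810) + 1.0×450×120 = min(137.7, 170.1) + 54 = 191.7 kN. φR_n = 0.75 × 191.7 = 143.8 kN.
Governing: min(212.2, 199.3, 158.8, 143.8) = 143.8 kN → block shear.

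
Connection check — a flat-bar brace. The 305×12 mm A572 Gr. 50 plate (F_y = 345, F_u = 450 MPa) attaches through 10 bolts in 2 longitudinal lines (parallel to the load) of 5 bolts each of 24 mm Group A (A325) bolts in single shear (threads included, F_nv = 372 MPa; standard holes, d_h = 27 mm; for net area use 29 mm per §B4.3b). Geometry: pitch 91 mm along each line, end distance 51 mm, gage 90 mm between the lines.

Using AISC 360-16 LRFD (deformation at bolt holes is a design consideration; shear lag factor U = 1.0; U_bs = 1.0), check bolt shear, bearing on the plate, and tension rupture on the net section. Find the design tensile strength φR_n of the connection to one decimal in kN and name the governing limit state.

1000.4 kN (net-section rupture governs)

Bolt shear: A_b = π(24)²/4 = 452.39 mm². φR_n = 0.75 × 372 × 452.39 × 10 × 1 = 1262.2 kN.
Bearing (12 mm plate, F_u = 450 MPa): end bolts L_c = 51 − 27/2 = 37.5, R_n = min(1.2×37.5×12×450, 2.4×24×12×450) = 243 kN/bolt; interior L_c = 91 − 27 = 64, R_n = 311.04 kN/bolt. φR_n = 0.75 × (2×243 + 8×311.04) = 2230.7 kN.
Tension rupture (net): A_n = (305 − 2×29)×12 = 2964 mm² (U = 1.0, A_e = A_n). φR_n = 0.75 × 450 × 2964 = 1000.4 kN.
Governing: min(1262.2, 2230.7, 1000.4) = 1000.4 kN → net-section rupture.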